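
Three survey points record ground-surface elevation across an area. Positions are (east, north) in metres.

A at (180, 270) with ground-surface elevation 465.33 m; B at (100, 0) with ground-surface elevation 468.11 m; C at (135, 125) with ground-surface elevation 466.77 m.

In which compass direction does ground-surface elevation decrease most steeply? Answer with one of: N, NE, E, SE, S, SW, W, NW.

NW

Differences from A: to B (Δx, Δy, Δh) = (-80, -270, +2.78); to C = (-45, -145, +1.44).
Solve a·Δx + b·Δy = Δz: det = (-80)·(-145) − (-45)·(-270) = -550.
∂z/∂x = [(+2.78)·(-145) − (+1.44)·(-270)] / -550 = +0.02600
∂z/∂y = [(-80)·(+1.44) − (-45)·(+2.78)] / -550 = -0.01800
Steepest decrease is along −∇f = (-0.02600 E, +0.01800 N) → northwest.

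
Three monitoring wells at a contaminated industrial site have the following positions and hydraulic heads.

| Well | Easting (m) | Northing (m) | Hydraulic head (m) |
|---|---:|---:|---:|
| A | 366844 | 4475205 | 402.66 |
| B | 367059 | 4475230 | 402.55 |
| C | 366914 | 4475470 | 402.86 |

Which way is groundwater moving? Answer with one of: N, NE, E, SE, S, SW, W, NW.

SE

Taking A as reference: B−A = (215, 25, -0.11); C−A = (70, 265, +0.20).
Determinant of the coordinate differences = 215·265 − 70·25 = 55225.
∂h/∂x = [(-0.11)·265 − (+0.20)·25] / 55225 = -0.0006184
∂h/∂y = [215·(+0.20) − 70·(-0.11)] / 55225 = +0.0009181
Flow = −∇h = (+0.0006184 east, -0.0009181 north), which points southeast.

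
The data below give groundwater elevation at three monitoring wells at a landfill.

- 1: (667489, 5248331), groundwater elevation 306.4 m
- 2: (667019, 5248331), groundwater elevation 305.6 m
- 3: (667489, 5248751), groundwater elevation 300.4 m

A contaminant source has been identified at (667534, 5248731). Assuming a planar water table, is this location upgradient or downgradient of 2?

∂h/∂x = (305.6 − 306.4) / (667019 − 667489) = +0.001702
∂h/∂y = (300.4 − 306.4) / (5248751 − 5248331) = -0.01429
Head at (667534, 5248731) = 306.4 + (+0.001702)·(45) + (-0.01429)·(400) = 300.76 m.
That is lower than the 305.6 m at 2, so the point is downgradient.

downgradient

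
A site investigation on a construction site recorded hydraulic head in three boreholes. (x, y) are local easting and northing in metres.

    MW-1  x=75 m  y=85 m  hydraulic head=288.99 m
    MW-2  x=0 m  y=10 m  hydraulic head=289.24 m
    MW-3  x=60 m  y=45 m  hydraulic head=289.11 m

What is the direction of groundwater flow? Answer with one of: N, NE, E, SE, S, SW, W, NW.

Differences from MW-1: to MW-2 (Δx, Δy, Δh) = (-75, -75, +0.25); to MW-3 = (-15, -40, +0.12).
Determinant of the coordinate differences = (-75)·(-40) − (-15)·(-75) = 1875.
∂h/∂x = [(+0.25)·(-40) − (+0.12)·(-75)] / 1875 = -0.0005333
∂h/∂y = [(-75)·(+0.12) − (-15)·(+0.25)] / 1875 = -0.002800
Flow = −∇h = (+0.0005333 east, +0.002800 north), which points north.

N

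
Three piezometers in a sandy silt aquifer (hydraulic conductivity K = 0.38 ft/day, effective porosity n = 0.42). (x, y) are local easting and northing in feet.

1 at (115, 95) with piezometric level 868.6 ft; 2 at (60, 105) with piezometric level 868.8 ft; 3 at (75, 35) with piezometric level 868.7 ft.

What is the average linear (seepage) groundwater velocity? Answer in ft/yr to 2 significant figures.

With h = a·x + b·y + c and 1 as origin, the differences give:
  (-55)·a + 10·b = +0.2
  (-40)·a + (-60)·b = +0.1
Eliminate b (×(-60) and ×10, subtract): 3700·a = -13.00 → a = ∂h/∂x = -0.003514
Back-substitute: b = ∂h/∂y = +0.0006757.
|∇h| = √(-0.003514² + 0.0006757²) = 0.003578
Seepage velocity v = K·i/n = 0.38 × 0.003578 / 0.42 = 0.003237 ft/day = 1.182 ft/yr.

1.2 ft/yr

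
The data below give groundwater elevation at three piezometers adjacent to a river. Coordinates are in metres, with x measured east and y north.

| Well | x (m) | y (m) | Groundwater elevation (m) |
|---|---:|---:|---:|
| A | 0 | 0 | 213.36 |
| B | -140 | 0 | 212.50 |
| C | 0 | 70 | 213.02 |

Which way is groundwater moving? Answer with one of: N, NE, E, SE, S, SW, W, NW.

NW

∂h/∂x = (212.50 − 213.36) / (-140 − 0) = +0.006143
∂h/∂y = (213.02 − 213.36) / (70 − 0) = -0.004857
Flow = −∇h = (-0.006143 east, +0.004857 north), which points northwest.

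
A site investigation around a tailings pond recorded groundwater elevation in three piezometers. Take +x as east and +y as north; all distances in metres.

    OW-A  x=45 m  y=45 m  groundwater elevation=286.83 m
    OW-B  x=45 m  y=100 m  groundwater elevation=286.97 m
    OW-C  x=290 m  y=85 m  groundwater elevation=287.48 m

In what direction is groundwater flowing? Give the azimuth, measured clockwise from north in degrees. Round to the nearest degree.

With h = a·x + b·y + c and OW-A as origin, the differences give:
  0·a + 55·b = +0.14
  245·a + 40·b = +0.65
Eliminate b (×40 and ×55, subtract): -13475·a = -30.150 → a = ∂h/∂x = +0.002237
Back-substitute: b = ∂h/∂y = +0.002545.
Flow direction (−∇h) has components (-0.002237 E, -0.002545 N).
Azimuth = atan2(E, N) = atan2(-0.002237, -0.002545) = 221.3° ≈ 221°.

221°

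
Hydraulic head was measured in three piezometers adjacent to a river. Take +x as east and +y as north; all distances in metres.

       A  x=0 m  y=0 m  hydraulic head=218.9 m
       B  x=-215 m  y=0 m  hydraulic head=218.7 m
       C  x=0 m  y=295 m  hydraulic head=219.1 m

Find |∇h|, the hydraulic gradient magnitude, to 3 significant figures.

0.00115

∂h/∂x = (218.7 − 218.9) / (-215 − 0) = +0.0009302
∂h/∂y = (219.1 − 218.9) / (295 − 0) = +0.0006780
|∇h| = √(0.0009302² + 0.0006780²) = 0.001151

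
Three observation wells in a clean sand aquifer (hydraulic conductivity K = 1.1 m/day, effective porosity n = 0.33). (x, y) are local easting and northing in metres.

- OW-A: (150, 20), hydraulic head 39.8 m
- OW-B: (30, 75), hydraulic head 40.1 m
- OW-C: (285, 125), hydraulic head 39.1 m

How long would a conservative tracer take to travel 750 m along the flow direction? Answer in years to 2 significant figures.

150 years

With h = a·x + b·y + c and OW-A as origin, the differences give:
  (-120)·a + 55·b = +0.3
  135·a + 105·b = -0.7
Eliminate b (×105 and ×55, subtract): -20025·a = 70.00 → a = ∂h/∂x = -0.003496
Back-substitute: b = ∂h/∂y = -0.002172.
|∇h| = √(-0.003496² + -0.002172²) = 0.004116
Seepage velocity v = K·i/n = 1.1 × 0.004116 / 0.33 = 0.01372 m/day.
t = 750 / 0.01372 = 5.466e+04 days = 150 years.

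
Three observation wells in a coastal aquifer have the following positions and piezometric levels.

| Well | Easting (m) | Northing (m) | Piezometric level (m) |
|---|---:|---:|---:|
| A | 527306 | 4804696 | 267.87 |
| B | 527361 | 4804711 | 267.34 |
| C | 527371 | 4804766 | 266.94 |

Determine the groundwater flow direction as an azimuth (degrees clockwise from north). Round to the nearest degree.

054°

Taking A as reference: B−A = (55, 15, -0.53); C−A = (65, 70, -0.93).
Determinant of the coordinate differences = 55·70 − 65·15 = 2875.
∂h/∂x = [(-0.53)·70 − (-0.93)·15] / 2875 = -0.008052
∂h/∂y = [55·(-0.93) − 65·(-0.53)] / 2875 = -0.005809
Flow direction (−∇h) has components (+0.008052 E, +0.005809 N).
Azimuth = atan2(E, N) = atan2(+0.008052, +0.005809) = 54.2° ≈ 054°.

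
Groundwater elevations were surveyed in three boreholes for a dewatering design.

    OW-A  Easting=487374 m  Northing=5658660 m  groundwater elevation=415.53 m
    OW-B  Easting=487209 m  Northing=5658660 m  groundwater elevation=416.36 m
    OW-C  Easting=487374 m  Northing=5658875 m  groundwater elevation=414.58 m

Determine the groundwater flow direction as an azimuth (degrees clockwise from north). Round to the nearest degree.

049°

∂h/∂x = (416.36 − 415.53) / (487209 − 487374) = -0.005030
∂h/∂y = (414.58 − 415.53) / (5658875 − 5658660) = -0.004419
Flow direction (−∇h) has components (+0.005030 E, +0.004419 N).
Azimuth = atan2(E, N) = atan2(+0.005030, +0.004419) = 48.7° ≈ 049°.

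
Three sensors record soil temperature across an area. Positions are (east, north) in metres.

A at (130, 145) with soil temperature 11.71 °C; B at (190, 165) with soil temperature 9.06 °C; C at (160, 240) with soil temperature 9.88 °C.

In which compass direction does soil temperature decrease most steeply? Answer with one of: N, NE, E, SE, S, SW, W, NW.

With T = a·x + b·y + c and A as origin, the differences give:
  60·a + 20·b = -2.65
  30·a + 95·b = -1.83
Eliminate b (×95 and ×20, subtract): 5100·a = -215.150 → a = ∂T/∂x = -0.04219
Back-substitute: b = ∂T/∂y = -0.005941.
Steepest decrease is along −∇f = (+0.04219 E, +0.005941 N) → east.

E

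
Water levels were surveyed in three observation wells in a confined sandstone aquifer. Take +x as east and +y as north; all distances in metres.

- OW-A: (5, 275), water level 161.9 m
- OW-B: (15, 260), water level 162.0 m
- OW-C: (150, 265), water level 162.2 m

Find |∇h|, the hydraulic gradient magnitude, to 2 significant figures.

0.0058

Differences from OW-A: to OW-B (Δx, Δy, Δh) = (10, -15, +0.1); to OW-C = (145, -10, +0.3).
Solve a·Δx + b·Δy = Δh: det = 10·(-10) − 145·(-15) = 2075.
∂h/∂x = [(+0.1)·(-10) − (+0.3)·(-15)] / 2075 = +0.001687
∂h/∂y = [10·(+0.3) − 145·(+0.1)] / 2075 = -0.005542
|∇h| = √(0.001687² + -0.005542²) = 0.005793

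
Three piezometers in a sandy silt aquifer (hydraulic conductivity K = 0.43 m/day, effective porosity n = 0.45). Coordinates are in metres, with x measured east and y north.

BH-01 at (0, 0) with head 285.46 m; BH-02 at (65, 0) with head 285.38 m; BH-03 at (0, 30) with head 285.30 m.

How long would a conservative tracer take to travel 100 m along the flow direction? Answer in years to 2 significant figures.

52 years

∂h/∂x = (285.38 − 285.46) / (65 − 0) = -0.001231
∂h/∂y = (285.30 − 285.46) / (30 − 0) = -0.005333
|∇h| = √(-0.001231² + -0.005333²) = 0.005473
Seepage velocity v = K·i/n = 0.43 × 0.005473 / 0.45 = 0.00523 m/day.
t = 100 / 0.00523 = 1.912e+04 days = 52.3 years.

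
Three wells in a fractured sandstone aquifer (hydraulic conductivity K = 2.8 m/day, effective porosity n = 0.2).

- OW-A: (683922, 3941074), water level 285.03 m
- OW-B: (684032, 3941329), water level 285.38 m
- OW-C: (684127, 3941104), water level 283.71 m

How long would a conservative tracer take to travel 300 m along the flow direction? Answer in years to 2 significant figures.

Taking OW-A as reference: OW-B−OW-A = (110, 255, +0.35); OW-C−OW-A = (205, 30, -1.32).
Determinant of the coordinate differences = 110·30 − 205·255 = -48975.
∂h/∂x = [(+0.35)·30 − (-1.32)·255] / -48975 = -0.007087
∂h/∂y = [110·(-1.32) − 205·(+0.35)] / -48975 = +0.004430
|∇h| = √(-0.007087² + 0.004430²) = 0.008358
Seepage velocity v = K·i/n = 2.8 × 0.008358 / 0.2 = 0.117 m/day.
t = 300 / 0.117 = 2564 days = 7.02 years.

7.0 years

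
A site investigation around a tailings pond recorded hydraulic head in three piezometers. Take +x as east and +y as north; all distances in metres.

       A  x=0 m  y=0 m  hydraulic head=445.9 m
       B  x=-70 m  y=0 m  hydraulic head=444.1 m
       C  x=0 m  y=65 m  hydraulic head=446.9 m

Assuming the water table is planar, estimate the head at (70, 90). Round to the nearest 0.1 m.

449.1 m

∂h/∂x = (444.1 − 445.9) / (-70 − 0) = +0.02571
∂h/∂y = (446.9 − 445.9) / (65 − 0) = +0.01538
h(70, 90) = 445.9 + (+0.02571)·(70) + (+0.01538)·(90) = 445.9 +1.800 +1.385 = 449.085 m.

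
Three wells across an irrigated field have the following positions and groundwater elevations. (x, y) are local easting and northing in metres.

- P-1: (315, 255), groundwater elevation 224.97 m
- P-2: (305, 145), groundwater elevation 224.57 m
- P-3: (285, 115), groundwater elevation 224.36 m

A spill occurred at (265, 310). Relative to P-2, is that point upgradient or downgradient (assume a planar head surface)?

upgradient

With h = a·x + b·y + c and P-1 as origin, the differences give:
  (-10)·a + (-110)·b = -0.40
  (-30)·a + (-140)·b = -0.61
Eliminate b (×(-140) and ×(-110), subtract): -1900·a = -11.100 → a = ∂h/∂x = +0.005842
Back-substitute: b = ∂h/∂y = +0.003105.
Head at (265, 310) = 224.97 + (+0.005842)·(-50) + (+0.003105)·(55) = 224.85 m.
That is higher than the 224.57 m at P-2, so the point is upgradient.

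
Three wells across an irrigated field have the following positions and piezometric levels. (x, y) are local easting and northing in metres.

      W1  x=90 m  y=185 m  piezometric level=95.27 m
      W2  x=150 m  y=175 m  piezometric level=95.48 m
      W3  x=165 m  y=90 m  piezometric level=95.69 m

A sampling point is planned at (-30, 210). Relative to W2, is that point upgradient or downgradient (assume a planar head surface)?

downgradient

With h = a·x + b·y + c and W1 as origin, the differences give:
  60·a + (-10)·b = +0.21
  75·a + (-95)·b = +0.42
Eliminate b (×(-95) and ×(-10), subtract): -4950·a = -15.750 → a = ∂h/∂x = +0.003182
Back-substitute: b = ∂h/∂y = -0.001909.
Head at (-30, 210) = 95.27 + (+0.003182)·(-120) + (-0.001909)·(25) = 94.84 m.
That is lower than the 95.48 m at W2, so the point is downgradient.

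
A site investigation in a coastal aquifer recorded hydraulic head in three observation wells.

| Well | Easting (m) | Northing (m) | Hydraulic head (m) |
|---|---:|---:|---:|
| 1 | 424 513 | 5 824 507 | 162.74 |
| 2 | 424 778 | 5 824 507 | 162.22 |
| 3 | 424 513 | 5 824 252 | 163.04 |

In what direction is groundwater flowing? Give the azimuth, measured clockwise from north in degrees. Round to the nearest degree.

059°

∂h/∂x = (162.22 − 162.74) / (424778 − 424513) = -0.001962
∂h/∂y = (163.04 − 162.74) / (5824252 − 5824507) = -0.001176
Flow direction (−∇h) has components (+0.001962 E, +0.001176 N).
Azimuth = atan2(E, N) = atan2(+0.001962, +0.001176) = 59.1° ≈ 059°.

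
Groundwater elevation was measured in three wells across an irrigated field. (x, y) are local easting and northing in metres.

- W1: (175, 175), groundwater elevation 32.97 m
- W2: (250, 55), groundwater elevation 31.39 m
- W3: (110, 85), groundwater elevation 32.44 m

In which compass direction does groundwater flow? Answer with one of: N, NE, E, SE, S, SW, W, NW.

SE

With h = a·x + b·y + c and W1 as origin, the differences give:
  75·a + (-120)·b = -1.58
  (-65)·a + (-90)·b = -0.53
Eliminate b (×(-90) and ×(-120), subtract): -14550·a = 78.600 → a = ∂h/∂x = -0.005402
Back-substitute: b = ∂h/∂y = +0.009790.
Flow = −∇h = (+0.005402 east, -0.009790 north), which points southeast.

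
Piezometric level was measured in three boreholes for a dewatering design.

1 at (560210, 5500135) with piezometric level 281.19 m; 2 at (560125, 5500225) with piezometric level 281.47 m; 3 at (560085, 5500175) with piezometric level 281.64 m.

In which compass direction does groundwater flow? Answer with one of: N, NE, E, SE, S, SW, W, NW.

E

Taking 1 as reference: 2−1 = (-85, 90, +0.28); 3−1 = (-125, 40, +0.45).
Determinant of the coordinate differences = (-85)·40 − (-125)·90 = 7850.
∂h/∂x = [(+0.28)·40 − (+0.45)·90] / 7850 = -0.003732
∂h/∂y = [(-85)·(+0.45) − (-125)·(+0.28)] / 7850 = -0.0004140
Flow = −∇h = (+0.003732 east, +0.0004140 north), which points east.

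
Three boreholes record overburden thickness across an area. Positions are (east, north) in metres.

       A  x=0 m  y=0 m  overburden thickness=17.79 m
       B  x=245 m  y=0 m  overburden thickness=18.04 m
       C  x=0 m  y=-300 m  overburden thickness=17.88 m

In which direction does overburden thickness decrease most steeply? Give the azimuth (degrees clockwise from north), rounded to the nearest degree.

286°

∂d/∂x = (18.04 − 17.79) / (245 − 0) = +0.001020
∂d/∂y = (17.88 − 17.79) / (-300 − 0) = -0.0003000
Steepest decrease is along −∇f: components (-0.001020 E, +0.0003000 N).
Azimuth = atan2(-0.001020, +0.0003000) = 286.4° ≈ 286°.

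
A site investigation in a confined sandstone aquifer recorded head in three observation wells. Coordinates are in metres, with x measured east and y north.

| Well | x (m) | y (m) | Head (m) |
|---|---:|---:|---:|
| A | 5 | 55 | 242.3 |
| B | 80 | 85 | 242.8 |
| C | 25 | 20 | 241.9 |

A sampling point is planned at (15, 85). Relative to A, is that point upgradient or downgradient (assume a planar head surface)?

upgradient

With h = a·x + b·y + c and A as origin, the differences give:
  75·a + 30·b = +0.5
  20·a + (-35)·b = -0.4
Eliminate b (×(-35) and ×30, subtract): -3225·a = -5.50 → a = ∂h/∂x = +0.001705
Back-substitute: b = ∂h/∂y = +0.01240.
Head at (15, 85) = 242.3 + (+0.001705)·(10) + (+0.01240)·(30) = 242.69 m.
That is higher than the 242.3 m at A, so the point is upgradient.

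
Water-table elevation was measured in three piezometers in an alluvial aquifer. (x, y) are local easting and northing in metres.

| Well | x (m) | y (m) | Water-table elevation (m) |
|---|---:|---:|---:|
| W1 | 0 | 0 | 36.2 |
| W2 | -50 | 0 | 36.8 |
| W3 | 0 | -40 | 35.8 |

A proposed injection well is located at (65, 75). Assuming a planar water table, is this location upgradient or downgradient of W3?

∂h/∂x = (36.8 − 36.2) / (-50 − 0) = -0.01200
∂h/∂y = (35.8 − 36.2) / (-40 − 0) = +0.01000
Head at (65, 75) = 36.2 + (-0.01200)·(65) + (+0.01000)·(75) = 36.17 m.
That is higher than the 35.8 m at W3, so the point is upgradient.

upgradient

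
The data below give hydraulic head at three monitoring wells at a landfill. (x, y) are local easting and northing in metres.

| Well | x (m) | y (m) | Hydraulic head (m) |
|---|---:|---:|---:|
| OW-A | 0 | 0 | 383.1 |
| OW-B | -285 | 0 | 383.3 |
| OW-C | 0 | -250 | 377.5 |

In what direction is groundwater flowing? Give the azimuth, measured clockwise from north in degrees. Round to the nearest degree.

∂h/∂x = (383.3 − 383.1) / (-285 − 0) = -0.0007018
∂h/∂y = (377.5 − 383.1) / (-250 − 0) = +0.02240
Flow direction (−∇h) has components (+0.0007018 E, -0.02240 N).
Azimuth = atan2(E, N) = atan2(+0.0007018, -0.02240) = 178.2° ≈ 178°.

178°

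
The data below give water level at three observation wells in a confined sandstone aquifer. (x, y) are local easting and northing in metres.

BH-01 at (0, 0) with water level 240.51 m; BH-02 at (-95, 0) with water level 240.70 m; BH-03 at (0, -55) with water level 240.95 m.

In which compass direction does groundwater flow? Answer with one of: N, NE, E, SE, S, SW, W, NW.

∂h/∂x = (240.70 − 240.51) / (-95 − 0) = -0.002000
∂h/∂y = (240.95 − 240.51) / (-55 − 0) = -0.008000
Flow = −∇h = (+0.002000 east, +0.008000 north), which points north.

N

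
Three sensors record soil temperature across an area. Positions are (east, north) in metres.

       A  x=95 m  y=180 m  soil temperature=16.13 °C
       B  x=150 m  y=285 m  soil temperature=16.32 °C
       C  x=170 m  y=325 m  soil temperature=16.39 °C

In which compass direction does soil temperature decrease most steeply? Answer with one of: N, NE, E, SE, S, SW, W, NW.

W

Taking A as reference: B−A = (55, 105, +0.19); C−A = (75, 145, +0.26).
Solve a·Δx + b·Δy = ΔT: det = 55·145 − 75·105 = 100.
∂T/∂x = [(+0.19)·145 − (+0.26)·105] / 100 = +0.002500
∂T/∂y = [55·(+0.26) − 75·(+0.19)] / 100 = +0.0005000
Steepest decrease is along −∇f = (-0.002500 E, -0.0005000 N) → west.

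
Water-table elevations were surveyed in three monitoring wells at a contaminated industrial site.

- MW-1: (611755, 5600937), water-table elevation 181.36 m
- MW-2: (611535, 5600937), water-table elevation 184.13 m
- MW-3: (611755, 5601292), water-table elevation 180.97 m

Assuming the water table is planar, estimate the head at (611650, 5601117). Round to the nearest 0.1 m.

∂h/∂x = (184.13 − 181.36) / (611535 − 611755) = -0.01259
∂h/∂y = (180.97 − 181.36) / (5601292 − 5600937) = -0.001099
h(611650, 5601117) = 181.36 + (-0.01259)·(-105) + (-0.001099)·(180) = 181.36 +1.322 -0.198 = 182.484 m.

182.5 m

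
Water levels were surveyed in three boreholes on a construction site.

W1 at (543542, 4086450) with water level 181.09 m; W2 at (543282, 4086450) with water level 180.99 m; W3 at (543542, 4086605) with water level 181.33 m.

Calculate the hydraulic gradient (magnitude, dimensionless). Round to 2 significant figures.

∂h/∂x = (180.99 − 181.09) / (543282 − 543542) = +0.0003846
∂h/∂y = (181.33 − 181.09) / (4086605 − 4086450) = +0.001548
|∇h| = √(0.0003846² + 0.001548²) = 0.001595

0.0016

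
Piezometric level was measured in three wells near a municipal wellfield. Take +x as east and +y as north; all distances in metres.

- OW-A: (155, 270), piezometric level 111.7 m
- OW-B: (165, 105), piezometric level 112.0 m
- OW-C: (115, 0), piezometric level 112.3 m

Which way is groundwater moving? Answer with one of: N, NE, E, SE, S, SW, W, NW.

Differences from OW-A: to OW-B (Δx, Δy, Δh) = (10, -165, +0.3); to OW-C = (-40, -270, +0.6).
Solve a·Δx + b·Δy = Δh: det = 10·(-270) − (-40)·(-165) = -9300.
∂h/∂x = [(+0.3)·(-270) − (+0.6)·(-165)] / -9300 = -0.001935
∂h/∂y = [10·(+0.6) − (-40)·(+0.3)] / -9300 = -0.001935
Flow = −∇h = (+0.001935 east, +0.001935 north), which points northeast.

NE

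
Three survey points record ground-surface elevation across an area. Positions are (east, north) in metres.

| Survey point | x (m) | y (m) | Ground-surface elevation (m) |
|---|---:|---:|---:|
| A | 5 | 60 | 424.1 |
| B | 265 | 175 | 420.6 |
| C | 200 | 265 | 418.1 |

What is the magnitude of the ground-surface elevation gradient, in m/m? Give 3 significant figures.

Taking A as reference: B−A = (260, 115, -3.5); C−A = (195, 205, -6.0).
Solve a·Δx + b·Δy = Δz: det = 260·205 − 195·115 = 30875.
∂z/∂x = [(-3.5)·205 − (-6.0)·115] / 30875 = -0.0008907
∂z/∂y = [260·(-6.0) − 195·(-3.5)] / 30875 = -0.02842
|∇f| = √(-0.0008907² + -0.02842²) = 0.02843 m/m

0.0284 m/m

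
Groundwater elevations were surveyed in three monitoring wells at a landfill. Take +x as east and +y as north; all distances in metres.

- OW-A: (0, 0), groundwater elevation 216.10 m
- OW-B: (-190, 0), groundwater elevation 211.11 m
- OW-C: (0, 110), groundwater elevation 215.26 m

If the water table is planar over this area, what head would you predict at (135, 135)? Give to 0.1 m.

∂h/∂x = (211.11 − 216.10) / (-190 − 0) = +0.02626
∂h/∂y = (215.26 − 216.10) / (110 − 0) = -0.007636
h(135, 135) = 216.10 + (+0.02626)·(135) + (-0.007636)·(135) = 216.10 +3.546 -1.031 = 218.615 m.

218.6 m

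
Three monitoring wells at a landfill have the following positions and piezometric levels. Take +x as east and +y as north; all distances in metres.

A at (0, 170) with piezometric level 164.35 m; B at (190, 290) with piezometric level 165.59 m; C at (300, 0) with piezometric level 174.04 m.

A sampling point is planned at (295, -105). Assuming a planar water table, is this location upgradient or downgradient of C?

With h = a·x + b·y + c and A as origin, the differences give:
  190·a + 120·b = +1.24
  300·a + (-170)·b = +9.69
Eliminate b (×(-170) and ×120, subtract): -68300·a = -1373.600 → a = ∂h/∂x = +0.02011
Back-substitute: b = ∂h/∂y = -0.02151.
Head at (295, -105) = 164.35 + (+0.02011)·(295) + (-0.02151)·(-275) = 176.20 m.
That is higher than the 174.04 m at C, so the point is upgradient.

upgradient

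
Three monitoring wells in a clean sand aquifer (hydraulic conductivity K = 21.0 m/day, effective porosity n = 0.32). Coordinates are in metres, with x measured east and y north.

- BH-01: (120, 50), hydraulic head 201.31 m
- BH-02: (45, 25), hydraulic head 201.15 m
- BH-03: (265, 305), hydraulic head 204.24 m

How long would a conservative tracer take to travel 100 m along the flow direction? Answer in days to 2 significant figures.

120 days

Three-point gradient (reference BH-01): Δ to BH-02 = (-75, -25, -0.16), Δ to BH-03 = (145, 255, +2.93).
∂h/∂x = -0.002094, ∂h/∂y = +0.01268 (det = -15500).
|∇h| = √(-0.002094² + 0.01268²) = 0.01285
Seepage velocity v = K·i/n = 21.0 × 0.01285 / 0.32 = 0.8433 m/day.
t = 100 / 0.8433 = 118.6 days.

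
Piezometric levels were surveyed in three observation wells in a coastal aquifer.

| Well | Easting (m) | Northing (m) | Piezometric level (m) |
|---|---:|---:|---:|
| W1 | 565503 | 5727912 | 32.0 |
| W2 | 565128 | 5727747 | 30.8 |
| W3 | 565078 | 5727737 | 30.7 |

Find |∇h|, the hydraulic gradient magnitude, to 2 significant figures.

Differences from W1: to W2 (Δx, Δy, Δh) = (-375, -165, -1.2); to W3 = (-425, -175, -1.3).
Determinant of the coordinate differences = (-375)·(-175) − (-425)·(-165) = -4500.
∂h/∂x = [(-1.2)·(-175) − (-1.3)·(-165)] / -4500 = +0.001000
∂h/∂y = [(-375)·(-1.3) − (-425)·(-1.2)] / -4500 = +0.005000
|∇h| = √(0.001000² + 0.005000²) = 0.005099

0.0051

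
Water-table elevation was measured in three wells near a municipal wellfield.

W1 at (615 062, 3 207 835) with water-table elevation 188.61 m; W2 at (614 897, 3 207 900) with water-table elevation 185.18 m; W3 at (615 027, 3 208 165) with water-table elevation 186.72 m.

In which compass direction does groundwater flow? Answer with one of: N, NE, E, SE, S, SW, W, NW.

W

With h = a·x + b·y + c and W1 as origin, the differences give:
  (-165)·a + 65·b = -3.43
  (-35)·a + 330·b = -1.89
Eliminate b (×330 and ×65, subtract): -52175·a = -1009.050 → a = ∂h/∂x = +0.01934
Back-substitute: b = ∂h/∂y = -0.003676.
Flow = −∇h = (-0.01934 east, +0.003676 north), which points west.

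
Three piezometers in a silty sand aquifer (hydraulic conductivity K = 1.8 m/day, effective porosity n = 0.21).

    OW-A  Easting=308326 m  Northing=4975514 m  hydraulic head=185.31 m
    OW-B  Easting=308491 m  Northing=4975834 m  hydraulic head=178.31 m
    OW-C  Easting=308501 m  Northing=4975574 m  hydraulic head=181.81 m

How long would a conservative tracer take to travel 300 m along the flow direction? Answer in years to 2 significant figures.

With h = a·x + b·y + c and OW-A as origin, the differences give:
  165·a + 320·b = -7.00
  175·a + 60·b = -3.50
Eliminate b (×60 and ×320, subtract): -46100·a = 700.000 → a = ∂h/∂x = -0.01518
Back-substitute: b = ∂h/∂y = -0.01405.
|∇h| = √(-0.01518² + -0.01405²) = 0.02068
Seepage velocity v = K·i/n = 1.8 × 0.02068 / 0.21 = 0.1773 m/day.
t = 300 / 0.1773 = 1692 days = 4.63 years.

4.6 years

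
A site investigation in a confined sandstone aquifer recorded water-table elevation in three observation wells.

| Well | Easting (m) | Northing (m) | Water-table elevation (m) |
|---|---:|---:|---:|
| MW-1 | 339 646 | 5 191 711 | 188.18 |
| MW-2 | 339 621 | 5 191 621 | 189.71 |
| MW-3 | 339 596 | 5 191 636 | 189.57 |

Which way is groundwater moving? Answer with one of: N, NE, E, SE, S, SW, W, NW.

Three-point gradient (reference MW-1): Δ to MW-2 = (-25, -90, +1.53), Δ to MW-3 = (-50, -75, +1.39).
∂h/∂x = -0.003943, ∂h/∂y = -0.01590 (det = -2625).
Flow = −∇h = (+0.003943 east, +0.01590 north), which points north.

N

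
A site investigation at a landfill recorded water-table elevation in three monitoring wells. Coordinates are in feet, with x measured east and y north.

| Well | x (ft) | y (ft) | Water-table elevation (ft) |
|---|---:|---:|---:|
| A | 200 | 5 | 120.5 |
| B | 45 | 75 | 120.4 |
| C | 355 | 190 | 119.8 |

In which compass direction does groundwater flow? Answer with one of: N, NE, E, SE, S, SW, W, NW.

N

Differences from A: to B (Δx, Δy, Δh) = (-155, 70, -0.1); to C = (155, 185, -0.7).
Solve a·Δx + b·Δy = Δh: det = (-155)·185 − 155·70 = -39525.
∂h/∂x = [(-0.1)·185 − (-0.7)·70] / -39525 = -0.0007717
∂h/∂y = [(-155)·(-0.7) − 155·(-0.1)] / -39525 = -0.003137
Flow = −∇h = (+0.0007717 east, +0.003137 north), which points north.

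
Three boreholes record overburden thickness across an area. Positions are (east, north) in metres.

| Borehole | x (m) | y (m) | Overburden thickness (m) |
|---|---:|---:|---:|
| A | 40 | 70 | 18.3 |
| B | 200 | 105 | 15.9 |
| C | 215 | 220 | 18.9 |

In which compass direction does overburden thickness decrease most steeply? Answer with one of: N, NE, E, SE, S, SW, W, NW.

Differences from A: to B (Δx, Δy, Δh) = (160, 35, -2.4); to C = (175, 150, +0.6).
Solve a·Δx + b·Δy = Δd: det = 160·150 − 175·35 = 17875.
∂d/∂x = [(-2.4)·150 − (+0.6)·35] / 17875 = -0.02131
∂d/∂y = [160·(+0.6) − 175·(-2.4)] / 17875 = +0.02887
Steepest decrease is along −∇f = (+0.02131 E, -0.02887 N) → southeast.

SE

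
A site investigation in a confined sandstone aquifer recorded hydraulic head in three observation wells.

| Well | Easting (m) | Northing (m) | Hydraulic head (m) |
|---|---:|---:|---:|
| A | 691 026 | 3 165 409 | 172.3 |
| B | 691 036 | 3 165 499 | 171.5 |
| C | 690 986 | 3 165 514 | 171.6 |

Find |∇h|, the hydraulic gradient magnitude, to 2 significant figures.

Differences from A: to B (Δx, Δy, Δh) = (10, 90, -0.8); to C = (-40, 105, -0.7).
Determinant of the coordinate differences = 10·105 − (-40)·90 = 4650.
∂h/∂x = [(-0.8)·105 − (-0.7)·90] / 4650 = -0.004516
∂h/∂y = [10·(-0.7) − (-40)·(-0.8)] / 4650 = -0.008387
|∇h| = √(-0.004516² + -0.008387²) = 0.009526

0.0095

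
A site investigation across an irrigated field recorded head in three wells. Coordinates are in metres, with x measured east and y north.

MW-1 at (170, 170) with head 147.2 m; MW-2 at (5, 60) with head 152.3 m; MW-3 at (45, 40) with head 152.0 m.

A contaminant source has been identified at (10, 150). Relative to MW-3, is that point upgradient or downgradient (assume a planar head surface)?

downgradient

Three-point gradient (reference MW-1): Δ to MW-2 = (-165, -110, +5.1), Δ to MW-3 = (-125, -130, +4.8).
∂h/∂x = -0.01753, ∂h/∂y = -0.02006 (det = 7700).
Head at (10, 150) = 147.2 + (-0.01753)·(-160) + (-0.02006)·(-20) = 150.41 m.
That is lower than the 152.0 m at MW-3, so the point is downgradient.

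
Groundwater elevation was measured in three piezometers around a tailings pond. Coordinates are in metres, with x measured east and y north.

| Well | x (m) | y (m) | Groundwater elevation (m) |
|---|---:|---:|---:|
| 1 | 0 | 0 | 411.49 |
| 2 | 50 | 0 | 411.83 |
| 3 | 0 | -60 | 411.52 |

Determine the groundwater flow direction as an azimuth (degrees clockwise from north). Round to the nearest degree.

∂h/∂x = (411.83 − 411.49) / (50 − 0) = +0.006800
∂h/∂y = (411.52 − 411.49) / (-60 − 0) = -0.0005000
Flow direction (−∇h) has components (-0.006800 E, +0.0005000 N).
Azimuth = atan2(E, N) = atan2(-0.006800, +0.0005000) = 274.2° ≈ 274°.

274°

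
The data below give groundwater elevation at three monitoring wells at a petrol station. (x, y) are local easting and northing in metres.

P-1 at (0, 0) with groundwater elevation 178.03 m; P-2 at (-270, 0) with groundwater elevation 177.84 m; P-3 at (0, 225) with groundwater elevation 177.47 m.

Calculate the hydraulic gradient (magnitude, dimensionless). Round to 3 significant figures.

0.00259

∂h/∂x = (177.84 − 178.03) / (-270 − 0) = +0.0007037
∂h/∂y = (177.47 − 178.03) / (225 − 0) = -0.002489
|∇h| = √(0.0007037² + -0.002489²) = 0.002587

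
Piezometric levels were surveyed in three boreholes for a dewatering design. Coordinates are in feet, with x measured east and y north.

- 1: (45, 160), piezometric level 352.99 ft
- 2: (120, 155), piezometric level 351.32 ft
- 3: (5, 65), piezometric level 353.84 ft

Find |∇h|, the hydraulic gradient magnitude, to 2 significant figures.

0.022

With h = a·x + b·y + c and 1 as origin, the differences give:
  75·a + (-5)·b = -1.67
  (-40)·a + (-95)·b = +0.85
Eliminate b (×(-95) and ×(-5), subtract): -7325·a = 162.900 → a = ∂h/∂x = -0.02224
Back-substitute: b = ∂h/∂y = +0.0004164.
|∇h| = √(-0.02224² + 0.0004164²) = 0.02224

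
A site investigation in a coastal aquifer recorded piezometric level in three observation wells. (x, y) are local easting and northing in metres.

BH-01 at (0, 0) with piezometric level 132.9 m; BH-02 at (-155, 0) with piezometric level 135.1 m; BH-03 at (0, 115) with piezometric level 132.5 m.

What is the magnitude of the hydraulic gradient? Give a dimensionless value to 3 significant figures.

0.0146

∂h/∂x = (135.1 − 132.9) / (-155 − 0) = -0.01419
∂h/∂y = (132.5 − 132.9) / (115 − 0) = -0.003478
|∇h| = √(-0.01419² + -0.003478²) = 0.01461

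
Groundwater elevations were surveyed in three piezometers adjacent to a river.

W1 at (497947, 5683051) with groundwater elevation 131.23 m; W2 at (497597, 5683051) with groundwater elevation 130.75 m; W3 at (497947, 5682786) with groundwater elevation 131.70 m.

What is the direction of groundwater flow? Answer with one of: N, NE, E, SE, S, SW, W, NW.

∂h/∂x = (130.75 − 131.23) / (497597 − 497947) = +0.001371
∂h/∂y = (131.70 − 131.23) / (5682786 − 5683051) = -0.001774
Flow = −∇h = (-0.001371 east, +0.001774 north), which points northwest.

NW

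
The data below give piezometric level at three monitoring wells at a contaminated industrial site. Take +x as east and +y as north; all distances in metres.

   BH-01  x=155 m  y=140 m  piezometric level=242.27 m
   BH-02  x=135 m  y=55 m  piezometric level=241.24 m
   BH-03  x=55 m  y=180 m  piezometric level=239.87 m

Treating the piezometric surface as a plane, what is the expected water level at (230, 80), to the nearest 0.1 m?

Differences from BH-01: to BH-02 (Δx, Δy, Δh) = (-20, -85, -1.03); to BH-03 = (-100, 40, -2.40).
Solve a·Δx + b·Δy = Δh: det = (-20)·40 − (-100)·(-85) = -9300.
∂h/∂x = [(-1.03)·40 − (-2.40)·(-85)] / -9300 = +0.02637
∂h/∂y = [(-20)·(-2.40) − (-100)·(-1.03)] / -9300 = +0.005914
h(230, 80) = 242.27 + (+0.02637)·(75) + (+0.005914)·(-60) = 242.27 +1.977 -0.355 = 243.893 m.

243.9 m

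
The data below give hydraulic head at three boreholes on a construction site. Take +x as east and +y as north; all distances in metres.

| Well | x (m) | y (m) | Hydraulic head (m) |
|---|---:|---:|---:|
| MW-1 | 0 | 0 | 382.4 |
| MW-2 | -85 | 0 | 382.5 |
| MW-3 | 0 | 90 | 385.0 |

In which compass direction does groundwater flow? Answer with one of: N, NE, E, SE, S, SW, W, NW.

∂h/∂x = (382.5 − 382.4) / (-85 − 0) = -0.001176
∂h/∂y = (385.0 − 382.4) / (90 − 0) = +0.02889
Flow = −∇h = (+0.001176 east, -0.02889 north), which points south.

S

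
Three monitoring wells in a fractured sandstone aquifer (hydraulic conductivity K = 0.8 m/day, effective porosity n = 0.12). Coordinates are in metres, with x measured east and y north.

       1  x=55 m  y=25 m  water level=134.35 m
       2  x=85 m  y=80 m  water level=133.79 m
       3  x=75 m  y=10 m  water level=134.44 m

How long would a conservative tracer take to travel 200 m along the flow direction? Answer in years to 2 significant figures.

Taking 1 as reference: 2−1 = (30, 55, -0.56); 3−1 = (20, -15, +0.09).
Solve a·Δx + b·Δy = Δh: det = 30·(-15) − 20·55 = -1550.
∂h/∂x = [(-0.56)·(-15) − (+0.09)·55] / -1550 = -0.002226
∂h/∂y = [30·(+0.09) − 20·(-0.56)] / -1550 = -0.008968
|∇h| = √(-0.002226² + -0.008968²) = 0.00924
Seepage velocity v = K·i/n = 0.8 × 0.00924 / 0.12 = 0.0616 m/day.
t = 200 / 0.0616 = 3247 days = 8.89 years.

8.9 years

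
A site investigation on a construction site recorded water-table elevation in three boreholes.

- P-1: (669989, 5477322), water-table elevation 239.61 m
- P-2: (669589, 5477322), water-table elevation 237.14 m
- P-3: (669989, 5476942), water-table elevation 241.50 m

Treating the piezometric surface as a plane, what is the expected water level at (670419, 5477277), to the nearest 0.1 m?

∂h/∂x = (237.14 − 239.61) / (669589 − 669989) = +0.006175
∂h/∂y = (241.50 − 239.61) / (5476942 − 5477322) = -0.004974
h(670419, 5477277) = 239.61 + (+0.006175)·(430) + (-0.004974)·(-45) = 239.61 +2.655 +0.224 = 242.489 m.

242.5 m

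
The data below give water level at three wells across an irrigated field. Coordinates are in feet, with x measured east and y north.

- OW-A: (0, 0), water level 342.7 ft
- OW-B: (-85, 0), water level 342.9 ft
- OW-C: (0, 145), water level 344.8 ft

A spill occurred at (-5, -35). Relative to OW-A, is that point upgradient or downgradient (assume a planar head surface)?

downgradient

∂h/∂x = (342.9 − 342.7) / (-85 − 0) = -0.002353
∂h/∂y = (344.8 − 342.7) / (145 − 0) = +0.01448
Head at (-5, -35) = 342.7 + (-0.002353)·(-5) + (+0.01448)·(-35) = 342.20 ft.
That is lower than the 342.7 ft at OW-A, so the point is downgradient.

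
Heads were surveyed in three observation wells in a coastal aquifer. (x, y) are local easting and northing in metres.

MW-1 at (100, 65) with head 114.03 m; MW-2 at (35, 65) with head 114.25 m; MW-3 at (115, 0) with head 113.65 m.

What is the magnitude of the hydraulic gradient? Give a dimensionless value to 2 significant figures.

Taking MW-1 as reference: MW-2−MW-1 = (-65, 0, +0.22); MW-3−MW-1 = (15, -65, -0.38).
Solve a·Δx + b·Δy = Δh: det = (-65)·(-65) − 15·0 = 4225.
∂h/∂x = [(+0.22)·(-65) − (-0.38)·0] / 4225 = -0.003385
∂h/∂y = [(-65)·(-0.38) − 15·(+0.22)] / 4225 = +0.005065
|∇h| = √(-0.003385² + 0.005065²) = 0.006092

0.0061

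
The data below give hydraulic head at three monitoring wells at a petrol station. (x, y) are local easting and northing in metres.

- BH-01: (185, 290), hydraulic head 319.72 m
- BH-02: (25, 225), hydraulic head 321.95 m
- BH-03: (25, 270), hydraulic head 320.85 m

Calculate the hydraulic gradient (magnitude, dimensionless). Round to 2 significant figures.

0.025

Taking BH-01 as reference: BH-02−BH-01 = (-160, -65, +2.23); BH-03−BH-01 = (-160, -20, +1.13).
Solve a·Δx + b·Δy = Δh: det = (-160)·(-20) − (-160)·(-65) = -7200.
∂h/∂x = [(+2.23)·(-20) − (+1.13)·(-65)] / -7200 = -0.004007
∂h/∂y = [(-160)·(+1.13) − (-160)·(+2.23)] / -7200 = -0.02444
|∇h| = √(-0.004007² + -0.02444²) = 0.02477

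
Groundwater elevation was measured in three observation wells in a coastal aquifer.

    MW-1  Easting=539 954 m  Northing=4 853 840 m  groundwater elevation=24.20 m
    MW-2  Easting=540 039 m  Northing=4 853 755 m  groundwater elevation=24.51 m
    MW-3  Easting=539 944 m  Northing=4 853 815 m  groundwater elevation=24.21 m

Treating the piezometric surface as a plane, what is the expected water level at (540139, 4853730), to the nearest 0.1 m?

24.8 m

Taking MW-1 as reference: MW-2−MW-1 = (85, -85, +0.31); MW-3−MW-1 = (-10, -25, +0.01).
Determinant of the coordinate differences = 85·(-25) − (-10)·(-85) = -2975.
∂h/∂x = [(+0.31)·(-25) − (+0.01)·(-85)] / -2975 = +0.002319
∂h/∂y = [85·(+0.01) − (-10)·(+0.31)] / -2975 = -0.001328
h(540139, 4853730) = 24.20 + (+0.002319)·(185) + (-0.001328)·(-110) = 24.20 +0.429 +0.146 = 24.775 m.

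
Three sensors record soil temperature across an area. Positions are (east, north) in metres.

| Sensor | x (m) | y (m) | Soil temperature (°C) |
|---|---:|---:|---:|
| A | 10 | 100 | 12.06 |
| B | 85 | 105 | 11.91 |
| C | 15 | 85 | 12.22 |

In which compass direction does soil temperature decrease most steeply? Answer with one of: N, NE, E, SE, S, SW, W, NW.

Differences from A: to B (Δx, Δy, Δh) = (75, 5, -0.15); to C = (5, -15, +0.16).
Solve a·Δx + b·Δy = ΔT: det = 75·(-15) − 5·5 = -1150.
∂T/∂x = [(-0.15)·(-15) − (+0.16)·5] / -1150 = -0.001261
∂T/∂y = [75·(+0.16) − 5·(-0.15)] / -1150 = -0.01109
Steepest decrease is along −∇f = (+0.001261 E, +0.01109 N) → north.

N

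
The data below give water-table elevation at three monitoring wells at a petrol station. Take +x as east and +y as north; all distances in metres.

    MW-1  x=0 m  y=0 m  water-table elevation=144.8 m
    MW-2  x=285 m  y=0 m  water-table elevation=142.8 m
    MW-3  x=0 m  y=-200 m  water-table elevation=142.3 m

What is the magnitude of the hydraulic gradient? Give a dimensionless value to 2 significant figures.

0.014

∂h/∂x = (142.8 − 144.8) / (285 − 0) = -0.007018
∂h/∂y = (142.3 − 144.8) / (-200 − 0) = +0.01250
|∇h| = √(-0.007018² + 0.01250²) = 0.01434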